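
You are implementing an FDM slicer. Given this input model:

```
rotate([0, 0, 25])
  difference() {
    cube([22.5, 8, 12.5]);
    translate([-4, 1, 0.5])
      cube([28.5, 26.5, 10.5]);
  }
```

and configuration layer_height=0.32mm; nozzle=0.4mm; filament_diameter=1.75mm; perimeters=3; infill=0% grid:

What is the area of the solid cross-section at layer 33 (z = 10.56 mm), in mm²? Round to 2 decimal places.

At z = 10.56 mm: the cube is present — its section is the full 22.5×8 rectangle (area 180.00 mm²); the 28.5×26.5 cube at (-4, 1) contributes its full rectangle (area 755.25 mm²); Taking the first minus the rest: starting from the 22.5×8 cube (180.00 mm²), the 28.5×26.5 cube at (-4, 1) partially overlaps it — only the 157.50 mm² overlap (of its 755.25 mm²) is removed, clipping the outline — area = 22.50 mm²; (whole slice rotated 25° about Z — lengths, areas and connectivity unchanged). Overall, the cross-section is a single solid region. Net area = 22.50 mm².

22.50 mm²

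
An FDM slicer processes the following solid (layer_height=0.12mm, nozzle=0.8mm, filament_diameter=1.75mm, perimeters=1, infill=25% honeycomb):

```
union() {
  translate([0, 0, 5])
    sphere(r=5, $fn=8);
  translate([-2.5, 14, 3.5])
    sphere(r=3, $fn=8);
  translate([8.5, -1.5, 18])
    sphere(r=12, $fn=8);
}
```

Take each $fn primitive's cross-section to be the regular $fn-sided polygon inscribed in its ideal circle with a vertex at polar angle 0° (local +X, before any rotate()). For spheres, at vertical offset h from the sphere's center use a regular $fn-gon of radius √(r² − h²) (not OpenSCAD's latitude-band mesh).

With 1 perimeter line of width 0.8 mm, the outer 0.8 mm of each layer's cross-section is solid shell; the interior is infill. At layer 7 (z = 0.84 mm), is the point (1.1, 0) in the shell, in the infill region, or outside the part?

infill

At z = 0.84 mm: the r=5 sphere contributes a regular 8-gon of circumradius √(5²−4.16²) = 2.774; the sphere at (-2.5, 14): section is a regular 8-gon, circumradius = √(r²−h²) = √(3²−2.66²) = 1.387; the sphere at (8.5, -1.5) is not intersected at this z (|z−center|=17.160 > r=12); Taking the union: the 2 present regions are separate (no shared area or edge), so areas and boundary lengths simply add and each stays a separate island — 2 connected regions. Overall, the cross-section has 2 separate islands. The nearest boundary edge runs (1.96, 1.96)→(2.77, 0.00); distance from the point to it = 1.55 mm. (Shell/infill is judged within the island containing the point — the largest one.) The point is inside the cross-section and 1.55 mm from the nearest boundary — more than the 0.8 mm shell width (1 × 0.8), so it's in the infill interior.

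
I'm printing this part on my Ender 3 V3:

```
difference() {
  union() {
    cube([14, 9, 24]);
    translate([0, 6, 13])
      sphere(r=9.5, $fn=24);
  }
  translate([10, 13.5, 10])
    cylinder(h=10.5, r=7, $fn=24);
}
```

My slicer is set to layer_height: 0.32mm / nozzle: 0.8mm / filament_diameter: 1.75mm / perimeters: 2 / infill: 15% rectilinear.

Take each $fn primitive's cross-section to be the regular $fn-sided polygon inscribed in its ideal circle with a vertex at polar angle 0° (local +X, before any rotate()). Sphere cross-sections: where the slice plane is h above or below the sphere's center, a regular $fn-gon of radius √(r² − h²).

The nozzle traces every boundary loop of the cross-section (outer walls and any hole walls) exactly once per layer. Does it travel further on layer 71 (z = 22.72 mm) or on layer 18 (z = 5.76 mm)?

Layer 71 (z = 22.72): the cube (footprint 14×9) is included at this height (perimeter 46.00 mm); the sphere at (0, 6) does not reach this height (|z−center|=9.720 > r=9.5); Merging all regions: only the 14×9 cube is present, so the union is just that shape — boundary = 46.00 mm; the cylinder at (10, 13.5) is not intersected at this z (z outside [10, 20.5]); After the difference (first − rest): none of the subtracted shapes is present at this height, so the result so far is unchanged — boundary = 46.00 mm. So its perimeter = 46.00 mm. Layer 18 (z = 5.76): the cube is present — its section is the full 14×9 rectangle (perimeter 46.00 mm); the r=9.5 sphere at (0, 6) slices to a regular 24-gon of circumradius 6.151 (√(r²−h²) with h=7.24 from center) (perimeter = 2·24·6.151·sin(180°/24) = 38.54 mm); Combining (union): the regions partially overlap (shared area 46.87 mm²), so the edge portions inside another operand are dropped and the merged outline is re-measured after clipping — boundary = 57.42 mm; the cylinder at (10, 13.5) is not intersected at this z (z outside [10, 20.5]); Taking the first minus the rest: none of the subtracted shapes is present at this height, so the result so far is unchanged — boundary = 57.42 mm. So its perimeter = 57.42 mm. Layer 18 is larger (57.42 vs 46.00 mm).

layer 18 (z = 5.76 mm)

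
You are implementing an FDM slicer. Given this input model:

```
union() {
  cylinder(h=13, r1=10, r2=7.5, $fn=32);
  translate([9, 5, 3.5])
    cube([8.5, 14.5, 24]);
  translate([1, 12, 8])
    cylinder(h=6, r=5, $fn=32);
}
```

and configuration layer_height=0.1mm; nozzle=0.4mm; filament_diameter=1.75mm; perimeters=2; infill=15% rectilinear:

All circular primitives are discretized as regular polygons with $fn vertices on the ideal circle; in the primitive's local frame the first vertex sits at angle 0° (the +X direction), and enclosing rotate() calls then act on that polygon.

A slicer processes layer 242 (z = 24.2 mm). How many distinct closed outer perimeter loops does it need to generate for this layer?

At z = 24.2 mm: the cone is not intersected at this z (z outside [0, 13]); the 8.5×14.5 cube at (9, 5) contributes its full rectangle; the cylinder at (1, 12) is absent (z outside [8, 14]); Combining (union): only the 8.5×14.5 cube at (9, 5) is present, so the union is just that shape — 1 connected region. The result has 1 disconnected region.

1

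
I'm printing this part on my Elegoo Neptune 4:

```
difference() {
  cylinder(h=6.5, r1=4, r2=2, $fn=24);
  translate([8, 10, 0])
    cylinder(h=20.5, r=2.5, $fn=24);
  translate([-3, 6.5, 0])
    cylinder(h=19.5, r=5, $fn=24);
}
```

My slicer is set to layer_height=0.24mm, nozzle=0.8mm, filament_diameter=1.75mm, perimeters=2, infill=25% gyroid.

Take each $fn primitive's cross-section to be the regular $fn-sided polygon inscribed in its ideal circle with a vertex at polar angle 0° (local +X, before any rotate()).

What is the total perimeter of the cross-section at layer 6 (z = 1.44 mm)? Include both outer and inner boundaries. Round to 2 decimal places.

At z = 1.44 mm: the cone: at t=0.222 of its height the radius interpolates to r₁+(r₂−r₁)t = 3.557, giving a regular 24-gon of that circumradius (perimeter = 2·24·3.557·sin(180°/24) = 22.29 mm); the r=2.5 cylinder at (8, 10) gives a regular 24-gon of circumradius 2.5 (constant along its height) (perimeter = 2·24·2.500·sin(180°/24) = 15.66 mm); the r=5 cylinder at (-3, 6.5) contributes a regular 24-gon of circumradius 5 (perimeter = 2·24·5.000·sin(180°/24) = 31.33 mm); Subtracting the remaining from the first: starting from the cone, the r=2.5 cylinder at (8, 10) misses the remaining region (no effect); the r=5 cylinder at (-3, 6.5) partially overlaps it — only the 4.14 mm² overlap (of its 77.65 mm²) is removed, clipping the outline — boundary = 22.09 mm. Overall, the cross-section is a single solid region. Total boundary length (outer) = 22.09 mm.

22.09 mm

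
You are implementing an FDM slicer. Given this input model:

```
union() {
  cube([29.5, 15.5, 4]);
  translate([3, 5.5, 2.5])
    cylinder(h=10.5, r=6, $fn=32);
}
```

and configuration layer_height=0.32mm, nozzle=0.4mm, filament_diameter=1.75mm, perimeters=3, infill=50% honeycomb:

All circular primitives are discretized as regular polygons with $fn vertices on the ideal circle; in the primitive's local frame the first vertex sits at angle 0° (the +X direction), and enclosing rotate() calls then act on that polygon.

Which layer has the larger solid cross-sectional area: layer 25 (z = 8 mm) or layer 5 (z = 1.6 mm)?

Layer 25 (z = 8): the cube is absent (z outside [0, 4]); the r=6 cylinder at (3, 5.5) contributes a regular 32-gon of circumradius 6 (area = (32/2)·6.000²·sin(360°/32) = 112.37 mm²); Taking the union: only the r=6 cylinder at (3, 5.5) is present, so the union is just that shape — area = 112.37 mm². So its area = 112.37 mm². Layer 5 (z = 1.6): the cube (footprint 29.5×15.5) is included at this height (area 457.25 mm²); the cylinder at (3, 5.5) is not intersected at this z (z outside [2.5, 13]); Merging all regions: only the 29.5×15.5 cube is present, so the union is just that shape — area = 457.25 mm². So its area = 457.25 mm². Layer 5 is larger (457.25 vs 112.37 mm²).

layer 5 (z = 1.6 mm)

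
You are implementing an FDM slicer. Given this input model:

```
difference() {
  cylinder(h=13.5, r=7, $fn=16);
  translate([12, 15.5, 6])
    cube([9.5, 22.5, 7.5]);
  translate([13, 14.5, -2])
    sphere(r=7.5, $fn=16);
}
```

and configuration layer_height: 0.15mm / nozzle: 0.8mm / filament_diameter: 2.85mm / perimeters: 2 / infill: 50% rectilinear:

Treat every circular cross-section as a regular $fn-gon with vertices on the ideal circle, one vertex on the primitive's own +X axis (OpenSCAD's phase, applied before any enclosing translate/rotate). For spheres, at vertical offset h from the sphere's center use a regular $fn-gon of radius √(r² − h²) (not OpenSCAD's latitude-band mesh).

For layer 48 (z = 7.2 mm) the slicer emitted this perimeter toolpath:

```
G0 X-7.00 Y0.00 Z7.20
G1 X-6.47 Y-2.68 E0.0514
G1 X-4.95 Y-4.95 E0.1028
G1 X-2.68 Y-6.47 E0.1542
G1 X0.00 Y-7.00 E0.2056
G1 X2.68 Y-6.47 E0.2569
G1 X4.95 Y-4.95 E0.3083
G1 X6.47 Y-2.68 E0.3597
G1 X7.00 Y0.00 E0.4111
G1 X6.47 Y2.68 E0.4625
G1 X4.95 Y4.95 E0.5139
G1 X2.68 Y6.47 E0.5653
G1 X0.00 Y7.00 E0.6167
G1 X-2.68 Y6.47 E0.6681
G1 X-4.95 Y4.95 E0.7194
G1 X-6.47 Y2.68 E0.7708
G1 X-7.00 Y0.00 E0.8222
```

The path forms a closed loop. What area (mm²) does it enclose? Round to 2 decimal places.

150.08 mm²

Apply the shoelace formula to the sequence of (X, Y) vertices; enclosed area = 150.08 mm².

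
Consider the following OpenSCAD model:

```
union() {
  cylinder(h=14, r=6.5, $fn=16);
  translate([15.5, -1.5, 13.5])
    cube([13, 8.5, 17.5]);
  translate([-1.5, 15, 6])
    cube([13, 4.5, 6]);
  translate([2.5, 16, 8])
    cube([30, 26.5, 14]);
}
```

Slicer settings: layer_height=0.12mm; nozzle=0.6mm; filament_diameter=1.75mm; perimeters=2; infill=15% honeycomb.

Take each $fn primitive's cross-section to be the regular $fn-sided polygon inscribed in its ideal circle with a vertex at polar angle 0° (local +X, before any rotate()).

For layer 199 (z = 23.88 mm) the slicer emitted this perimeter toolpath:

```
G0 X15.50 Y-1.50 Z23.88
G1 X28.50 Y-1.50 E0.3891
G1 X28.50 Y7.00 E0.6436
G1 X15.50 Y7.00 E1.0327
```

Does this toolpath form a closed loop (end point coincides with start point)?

Start point (G0): (15.50, -1.50). End point (last G1): the path does not return to the start — open.

no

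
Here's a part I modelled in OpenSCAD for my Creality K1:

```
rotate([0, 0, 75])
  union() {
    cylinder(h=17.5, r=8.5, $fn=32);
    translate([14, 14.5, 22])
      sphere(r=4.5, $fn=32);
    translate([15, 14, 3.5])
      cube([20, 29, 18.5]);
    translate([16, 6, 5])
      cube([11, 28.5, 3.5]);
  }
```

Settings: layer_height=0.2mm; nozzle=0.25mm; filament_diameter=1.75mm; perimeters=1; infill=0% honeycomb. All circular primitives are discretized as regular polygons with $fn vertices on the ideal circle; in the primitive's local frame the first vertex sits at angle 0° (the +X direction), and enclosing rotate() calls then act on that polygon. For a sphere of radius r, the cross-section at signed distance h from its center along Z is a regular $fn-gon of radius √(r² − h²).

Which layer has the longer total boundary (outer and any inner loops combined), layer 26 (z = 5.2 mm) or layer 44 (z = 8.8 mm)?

Layer 26 (z = 5.2): the r=8.5 cylinder gives a regular 32-gon of circumradius 8.5 (constant along its height) (perimeter = 2·32·8.500·sin(180°/32) = 53.32 mm); the sphere at (14, 14.5) does not reach this height (|z−center|=16.800 > r=4.5); the cube at (15, 14) (footprint 20×29) is included at this height (perimeter 98.00 mm); the cube at (16, 6) is present — its section is the full 11×28.5 rectangle (perimeter 79.00 mm); Merging all regions: the regions partially overlap (shared area 225.50 mm²), so the edge portions inside another operand are dropped and the merged outline is re-measured after clipping — boundary = 167.32 mm; (whole slice rotated 75° about Z — lengths, areas and connectivity unchanged). So its perimeter = 167.32 mm. Layer 44 (z = 8.8): the r=8.5 cylinder gives a regular 32-gon of circumradius 8.5 (constant along its height) (perimeter = 2·32·8.500·sin(180°/32) = 53.32 mm); the sphere at (14, 14.5) is absent (|z−center|=13.200 > r=4.5); the cube at (15, 14) (footprint 20×29) is included at this height (perimeter 98.00 mm); the cube at (16, 6) does not reach this height (z outside [5, 8.5]); Taking the union: the 2 present regions are separate (no shared area or edge), so areas and boundary lengths simply add and each stays a separate island — boundary = 151.32 mm; (whole slice rotated 75° about Z — lengths, areas and connectivity unchanged). So its perimeter = 151.32 mm. Layer 26 is larger (167.32 vs 151.32 mm).

layer 26 (z = 5.2 mm)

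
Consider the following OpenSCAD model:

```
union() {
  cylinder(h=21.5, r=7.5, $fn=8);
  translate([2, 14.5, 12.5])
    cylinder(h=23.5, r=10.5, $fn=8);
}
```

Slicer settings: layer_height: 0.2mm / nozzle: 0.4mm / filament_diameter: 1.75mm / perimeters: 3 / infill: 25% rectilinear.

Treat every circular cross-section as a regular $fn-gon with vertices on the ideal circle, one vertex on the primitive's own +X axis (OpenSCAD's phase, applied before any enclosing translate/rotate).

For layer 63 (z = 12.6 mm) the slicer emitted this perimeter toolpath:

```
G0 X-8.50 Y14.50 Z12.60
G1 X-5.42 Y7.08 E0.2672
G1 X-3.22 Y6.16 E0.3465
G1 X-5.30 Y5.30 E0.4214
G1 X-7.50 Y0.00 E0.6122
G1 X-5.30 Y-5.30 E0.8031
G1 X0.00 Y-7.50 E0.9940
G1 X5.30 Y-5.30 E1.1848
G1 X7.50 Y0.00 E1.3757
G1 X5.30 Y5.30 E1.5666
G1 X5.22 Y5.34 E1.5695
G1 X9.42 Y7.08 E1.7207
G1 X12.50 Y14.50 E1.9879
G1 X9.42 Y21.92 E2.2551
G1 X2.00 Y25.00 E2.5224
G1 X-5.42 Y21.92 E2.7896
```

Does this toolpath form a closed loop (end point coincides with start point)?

Start point (G0): (-8.50, 14.50). End point (last G1): the path does not return to the start — open.

no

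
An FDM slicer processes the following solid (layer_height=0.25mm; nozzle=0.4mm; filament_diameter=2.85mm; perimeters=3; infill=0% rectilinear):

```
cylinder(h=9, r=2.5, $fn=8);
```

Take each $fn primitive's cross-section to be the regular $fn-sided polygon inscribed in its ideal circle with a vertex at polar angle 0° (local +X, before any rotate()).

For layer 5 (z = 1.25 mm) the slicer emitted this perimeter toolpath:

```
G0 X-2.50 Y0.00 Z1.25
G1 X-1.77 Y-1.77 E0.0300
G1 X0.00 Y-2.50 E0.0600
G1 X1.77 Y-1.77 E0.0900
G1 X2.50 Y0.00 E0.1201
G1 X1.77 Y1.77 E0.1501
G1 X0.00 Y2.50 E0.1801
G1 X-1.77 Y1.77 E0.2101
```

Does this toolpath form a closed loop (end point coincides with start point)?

no

Start point (G0): (-2.50, 0.00). End point (last G1): the path does not return to the start — open.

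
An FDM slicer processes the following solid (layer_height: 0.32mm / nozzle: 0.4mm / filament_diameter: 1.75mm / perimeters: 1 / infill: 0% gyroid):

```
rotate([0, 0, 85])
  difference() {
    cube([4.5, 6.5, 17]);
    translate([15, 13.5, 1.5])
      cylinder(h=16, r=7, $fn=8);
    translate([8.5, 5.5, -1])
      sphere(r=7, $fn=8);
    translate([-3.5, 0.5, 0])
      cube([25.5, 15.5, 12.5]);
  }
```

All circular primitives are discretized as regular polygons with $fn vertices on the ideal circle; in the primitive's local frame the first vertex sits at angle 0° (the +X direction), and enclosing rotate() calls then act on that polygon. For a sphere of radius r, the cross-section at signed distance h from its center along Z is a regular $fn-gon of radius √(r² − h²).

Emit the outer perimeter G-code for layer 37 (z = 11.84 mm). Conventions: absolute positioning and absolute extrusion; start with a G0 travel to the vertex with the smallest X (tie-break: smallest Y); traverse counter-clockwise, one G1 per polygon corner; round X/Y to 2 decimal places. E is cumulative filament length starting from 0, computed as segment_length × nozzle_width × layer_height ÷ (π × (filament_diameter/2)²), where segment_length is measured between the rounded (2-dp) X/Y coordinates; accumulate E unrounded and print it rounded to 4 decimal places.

G0 X-0.50 Y0.04 Z11.84
G1 X0.00 Y0.00 E0.0267
G1 X0.39 Y4.48 E0.2660
G1 X-0.11 Y4.53 E0.2927
G1 X-0.50 Y0.04 E0.5326

At z = 11.84 mm: the cube is present — its section is the full 4.5×6.5 rectangle; the cylinder at (15, 13.5): section is a regular 8-gon, circumradius r=7; the sphere at (8.5, 5.5) does not reach this height (|z−center|=12.840 > r=7); the cube at (-3.5, 0.5) is present — its section is the full 25.5×15.5 rectangle; Taking the first minus the rest: starting from the 4.5×6.5 cube, the r=7 cylinder at (15, 13.5) misses the remaining region (no effect); the 25.5×15.5 cube at (-3.5, 0.5) partially overlaps it — only the 27.00 mm² overlap (of its 395.25 mm²) is removed, clipping the outline — 1 connected region; (rotated 85° about Z; rotation is an isometry so areas/perimeters/island counts are preserved). The outline is a single polygon with 4 vertices. Extrusion per mm of travel: 0.4 × 0.32 / (π × 0.875²) = 0.053216. Accumulating E over each segment gives final E = 0.5326.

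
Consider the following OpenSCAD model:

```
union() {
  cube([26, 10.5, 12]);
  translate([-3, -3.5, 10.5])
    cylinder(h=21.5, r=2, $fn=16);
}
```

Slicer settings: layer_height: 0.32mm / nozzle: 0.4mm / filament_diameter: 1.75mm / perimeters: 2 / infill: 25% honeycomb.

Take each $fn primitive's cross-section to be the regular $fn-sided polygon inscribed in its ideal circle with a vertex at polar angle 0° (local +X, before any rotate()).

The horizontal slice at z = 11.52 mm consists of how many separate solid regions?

2

At z = 11.52 mm: the 26×10.5 cube contributes its full rectangle; the r=2 cylinder at (-3, -3.5) contributes a regular 16-gon of circumradius 2; Taking the union: the 2 present regions are separate (no shared area or edge), so areas and boundary lengths simply add and each stays a separate island — 2 connected regions. The result has 2 disconnected regions.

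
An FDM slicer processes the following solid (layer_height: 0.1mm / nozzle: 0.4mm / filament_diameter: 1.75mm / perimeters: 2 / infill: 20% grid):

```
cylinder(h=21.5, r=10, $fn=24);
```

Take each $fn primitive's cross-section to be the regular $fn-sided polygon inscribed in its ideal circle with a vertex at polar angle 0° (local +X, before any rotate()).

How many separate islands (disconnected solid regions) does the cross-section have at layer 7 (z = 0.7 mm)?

At z = 0.7 mm: the cylinder: section is a regular 24-gon, circumradius r=10. Overall, the cross-section is a single solid region. Island count = 1.

1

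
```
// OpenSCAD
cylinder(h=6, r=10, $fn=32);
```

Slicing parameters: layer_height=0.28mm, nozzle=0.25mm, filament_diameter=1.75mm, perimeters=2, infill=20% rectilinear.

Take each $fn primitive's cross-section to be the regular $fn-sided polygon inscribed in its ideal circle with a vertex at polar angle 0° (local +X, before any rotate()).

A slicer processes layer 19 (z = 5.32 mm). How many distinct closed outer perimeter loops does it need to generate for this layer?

1

At z = 5.32 mm: the cylinder: section is a regular 32-gon, circumradius r=10. The result has 1 disconnected region.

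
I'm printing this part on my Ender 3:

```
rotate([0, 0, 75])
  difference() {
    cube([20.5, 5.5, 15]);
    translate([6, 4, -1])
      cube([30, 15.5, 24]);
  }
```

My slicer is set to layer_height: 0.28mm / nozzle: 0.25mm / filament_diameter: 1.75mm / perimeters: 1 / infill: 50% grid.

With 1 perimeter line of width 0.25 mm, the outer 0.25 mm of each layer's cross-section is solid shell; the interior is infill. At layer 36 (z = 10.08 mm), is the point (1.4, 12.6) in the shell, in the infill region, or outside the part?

At z = 10.08 mm: the 20.5×5.5 cube contributes its full rectangle; the 30×15.5 cube at (6, 4) contributes its full rectangle; After the difference (first − rest): starting from the 20.5×5.5 cube, the 30×15.5 cube at (6, 4) partially overlaps it — only the 21.75 mm² overlap (of its 465.00 mm²) is removed, clipping the outline — 1 connected region; (rotated 75° about Z; rotation is an isometry so areas/perimeters/island counts are preserved). Overall, the cross-section is a single solid region. Undo the 75° rotation: the query point maps to (12.533, 1.909) in the un-rotated model frame. The nearest boundary edge runs (20.50, 0.00)→(0.00, 0.00); distance from the point to it = 1.91 mm. The point is inside the cross-section and 1.91 mm from the nearest boundary — more than the 0.25 mm shell width (1 × 0.25), so it's in the infill interior.

infill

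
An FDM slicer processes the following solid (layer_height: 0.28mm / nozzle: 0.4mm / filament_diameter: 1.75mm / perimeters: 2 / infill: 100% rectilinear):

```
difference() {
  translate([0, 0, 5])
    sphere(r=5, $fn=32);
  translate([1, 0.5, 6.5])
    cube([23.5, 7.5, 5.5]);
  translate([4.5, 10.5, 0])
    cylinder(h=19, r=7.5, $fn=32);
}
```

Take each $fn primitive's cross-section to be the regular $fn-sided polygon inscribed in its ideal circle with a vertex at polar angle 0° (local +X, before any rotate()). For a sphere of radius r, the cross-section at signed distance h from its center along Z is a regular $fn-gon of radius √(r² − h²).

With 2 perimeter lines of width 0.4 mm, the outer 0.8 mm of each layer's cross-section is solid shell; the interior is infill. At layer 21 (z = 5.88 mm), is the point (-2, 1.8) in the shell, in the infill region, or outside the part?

infill

At z = 5.88 mm: the r=5 sphere contributes a regular 32-gon of circumradius √(5²−0.88²) = 4.922; the cube at (1, 0.5) is not intersected at this z (z outside [6.5, 12]); the r=7.5 cylinder at (4.5, 10.5) gives a regular 32-gon of circumradius 7.5 (constant along its height); Subtracting the remaining from the first: starting from the r=5 sphere, the r=7.5 cylinder at (4.5, 10.5) partially overlaps it — only the 3.00 mm² overlap (of its 175.58 mm²) is removed, clipping the outline — 1 connected region. Overall, the cross-section is a single solid region. The nearest boundary edge runs (-4.09, 2.73)→(-3.48, 3.48); distance from the point to it = 2.21 mm. The point is inside the cross-section and 2.21 mm from the nearest boundary — more than the 0.8 mm shell width (2 × 0.4), so it's in the infill interior.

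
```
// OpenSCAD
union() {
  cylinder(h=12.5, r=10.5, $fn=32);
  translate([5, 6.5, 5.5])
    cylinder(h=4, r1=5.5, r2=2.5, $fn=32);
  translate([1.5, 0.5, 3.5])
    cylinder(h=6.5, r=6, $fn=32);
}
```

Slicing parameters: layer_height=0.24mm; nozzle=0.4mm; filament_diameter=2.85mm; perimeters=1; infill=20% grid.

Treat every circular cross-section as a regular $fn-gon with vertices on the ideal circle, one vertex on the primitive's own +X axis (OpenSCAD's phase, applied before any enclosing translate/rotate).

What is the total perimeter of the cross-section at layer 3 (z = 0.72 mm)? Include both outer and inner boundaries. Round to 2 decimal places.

65.87 mm

At z = 0.72 mm: the r=10.5 cylinder gives a regular 32-gon of circumradius 10.5 (constant along its height) (perimeter = 2·32·10.500·sin(180°/32) = 65.87 mm); the cone at (5, 6.5) does not reach this height (z outside [5.5, 9.5]); the cylinder at (1.5, 0.5) is absent (z outside [3.5, 10]); Combining (union): only the r=10.5 cylinder is present, so the union is just that shape — boundary = 65.87 mm. Overall, the cross-section is a single solid region. Total boundary length (outer) = 65.87 mm.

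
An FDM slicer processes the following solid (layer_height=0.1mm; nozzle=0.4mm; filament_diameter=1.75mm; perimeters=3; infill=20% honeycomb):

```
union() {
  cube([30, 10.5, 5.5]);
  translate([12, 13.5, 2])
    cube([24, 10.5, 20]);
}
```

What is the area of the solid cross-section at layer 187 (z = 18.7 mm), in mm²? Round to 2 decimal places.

At z = 18.7 mm: the cube does not reach this height (z outside [0, 5.5]); the cube at (12, 13.5) is present — its section is the full 24×10.5 rectangle (area 252.00 mm²); Merging all regions: only the 24×10.5 cube at (12, 13.5) is present, so the union is just that shape — area = 252.00 mm². Overall, the cross-section is a single solid region. Net area = 252.00 mm².

252.00 mm²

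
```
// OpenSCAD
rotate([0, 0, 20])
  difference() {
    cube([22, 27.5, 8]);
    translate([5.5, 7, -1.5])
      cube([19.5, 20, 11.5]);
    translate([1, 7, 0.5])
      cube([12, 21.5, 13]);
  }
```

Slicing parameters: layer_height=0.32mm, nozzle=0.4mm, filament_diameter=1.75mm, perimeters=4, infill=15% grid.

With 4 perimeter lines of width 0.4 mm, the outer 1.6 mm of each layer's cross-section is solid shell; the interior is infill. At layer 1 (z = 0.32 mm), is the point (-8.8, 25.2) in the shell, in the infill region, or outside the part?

shell

At z = 0.32 mm: the cube is present — its section is the full 22×27.5 rectangle; the 19.5×20 cube at (5.5, 7) contributes its full rectangle; the cube at (1, 7) is not intersected at this z (z outside [0.5, 13.5]); After the difference (first − rest): starting from the 22×27.5 cube, the 19.5×20 cube at (5.5, 7) partially overlaps it — only the 330.00 mm² overlap (of its 390.00 mm²) is removed, clipping the outline — 1 connected region; (whole slice rotated 20° about Z — lengths, areas and connectivity unchanged). Overall, the cross-section is a single solid region. Undo the 20° rotation: the query point maps to (0.350, 26.690) in the un-rotated model frame. The nearest boundary edge runs (0.00, 0.00)→(0.00, 27.50); distance from the point to it = 0.35 mm. The point is inside the cross-section, 0.35 mm from the nearest boundary — within the 1.6 mm shell band (4 × 0.4).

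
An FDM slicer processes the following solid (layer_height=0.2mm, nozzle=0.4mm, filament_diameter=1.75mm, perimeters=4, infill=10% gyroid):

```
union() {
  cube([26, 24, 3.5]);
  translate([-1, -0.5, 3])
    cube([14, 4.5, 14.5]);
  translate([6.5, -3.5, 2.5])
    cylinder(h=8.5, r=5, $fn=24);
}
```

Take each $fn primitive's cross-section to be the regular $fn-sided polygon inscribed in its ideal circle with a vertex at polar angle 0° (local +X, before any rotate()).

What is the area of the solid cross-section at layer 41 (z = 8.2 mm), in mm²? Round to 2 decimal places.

At z = 8.2 mm: the cube does not reach this height (z outside [0, 3.5]); the 14×4.5 cube at (-1, -0.5) contributes its full rectangle (area 63.00 mm²); the r=5 cylinder at (6.5, -3.5) gives a regular 24-gon of circumradius 5 (constant along its height) (area = (24/2)·5.000²·sin(360°/24) = 77.65 mm²); Taking the union: the regions partially overlap — summed areas 140.65 mm² minus the doubly-counted overlap 10.92 mm² gives 129.73 mm² — area = 129.73 mm². Overall, the cross-section is a single solid region. Net area = 129.73 mm².

129.73 mm²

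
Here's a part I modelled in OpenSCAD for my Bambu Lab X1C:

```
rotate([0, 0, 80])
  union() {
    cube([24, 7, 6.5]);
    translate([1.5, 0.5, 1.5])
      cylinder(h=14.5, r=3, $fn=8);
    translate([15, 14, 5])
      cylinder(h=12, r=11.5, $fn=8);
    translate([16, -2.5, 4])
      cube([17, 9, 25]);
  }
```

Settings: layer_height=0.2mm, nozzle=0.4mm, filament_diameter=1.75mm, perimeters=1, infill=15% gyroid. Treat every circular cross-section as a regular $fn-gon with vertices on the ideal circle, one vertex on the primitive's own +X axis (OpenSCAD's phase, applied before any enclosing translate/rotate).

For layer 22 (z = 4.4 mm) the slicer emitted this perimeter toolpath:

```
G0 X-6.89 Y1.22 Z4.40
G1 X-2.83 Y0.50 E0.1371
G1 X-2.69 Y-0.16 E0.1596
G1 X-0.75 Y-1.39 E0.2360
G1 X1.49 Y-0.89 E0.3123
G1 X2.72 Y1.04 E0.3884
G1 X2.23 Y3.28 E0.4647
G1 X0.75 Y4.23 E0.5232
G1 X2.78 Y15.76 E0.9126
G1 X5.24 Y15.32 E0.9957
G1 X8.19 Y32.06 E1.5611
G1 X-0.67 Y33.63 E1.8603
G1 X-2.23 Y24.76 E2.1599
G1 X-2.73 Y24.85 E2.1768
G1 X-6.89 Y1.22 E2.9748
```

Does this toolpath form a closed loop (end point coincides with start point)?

Start point (G0): (-6.89, 1.22). End point (last G1): the path returns to the start — closed.

yes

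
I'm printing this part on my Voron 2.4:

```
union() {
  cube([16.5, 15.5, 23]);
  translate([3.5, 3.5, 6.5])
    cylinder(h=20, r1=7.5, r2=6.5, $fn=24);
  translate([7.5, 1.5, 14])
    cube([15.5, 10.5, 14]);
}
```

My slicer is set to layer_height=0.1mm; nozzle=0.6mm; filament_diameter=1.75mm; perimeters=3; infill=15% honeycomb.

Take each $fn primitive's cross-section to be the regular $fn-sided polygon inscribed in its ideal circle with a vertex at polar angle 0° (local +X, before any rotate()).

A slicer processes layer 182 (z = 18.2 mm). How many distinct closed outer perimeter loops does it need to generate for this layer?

1

At z = 18.2 mm: the 16.5×15.5 cube contributes its full rectangle; the cone at (3.5, 3.5): at t=0.585 of its height the radius interpolates to r₁+(r₂−r₁)t = 6.915, giving a regular 24-gon of that circumradius; the cube at (7.5, 1.5) is present — its section is the full 15.5×10.5 rectangle; Merging all regions: the regions partially overlap (shared area 189.84 mm²), so overlapping operands fuse into one piece — 1 connected region. The result has 1 disconnected region.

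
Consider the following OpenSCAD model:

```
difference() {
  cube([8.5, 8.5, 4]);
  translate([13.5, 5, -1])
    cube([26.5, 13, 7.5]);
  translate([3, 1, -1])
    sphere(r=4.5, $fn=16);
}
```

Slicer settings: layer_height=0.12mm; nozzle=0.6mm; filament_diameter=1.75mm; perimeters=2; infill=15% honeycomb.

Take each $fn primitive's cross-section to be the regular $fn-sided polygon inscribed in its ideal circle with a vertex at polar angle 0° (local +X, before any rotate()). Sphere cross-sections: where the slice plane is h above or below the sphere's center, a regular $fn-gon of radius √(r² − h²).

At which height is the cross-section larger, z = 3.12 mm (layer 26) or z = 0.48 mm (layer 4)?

layer 26 (z = 3.12 mm)

Layer 26 (z = 3.12): the 8.5×8.5 cube contributes its full rectangle (area 72.25 mm²); the 26.5×13 cube at (13.5, 5) contributes its full rectangle (area 344.50 mm²); the sphere at (3, 1): section is a regular 16-gon, circumradius = √(r²−h²) = √(4.5²−4.12²) = 1.810 (area = (16/2)·1.810²·sin(360°/16) = 10.03 mm²); After the difference (first − rest): starting from the 8.5×8.5 cube (72.25 mm²), the 26.5×13 cube at (13.5, 5) misses the remaining region (no effect); the r=4.5 sphere at (3, 1) partially overlaps it — only the 8.39 mm² overlap (of its 10.03 mm²) is removed, clipping the outline — area = 63.86 mm². So its area = 63.86 mm². Layer 4 (z = 0.48): the 8.5×8.5 cube contributes its full rectangle (area 72.25 mm²); the 26.5×13 cube at (13.5, 5) contributes its full rectangle (area 344.50 mm²); the r=4.5 sphere at (3, 1) contributes a regular 16-gon of circumradius √(4.5²−1.48²) = 4.250 (area = (16/2)·4.250²·sin(360°/16) = 55.29 mm²); Taking the first minus the rest: starting from the 8.5×8.5 cube (72.25 mm²), the 26.5×13 cube at (13.5, 5) misses the remaining region (no effect); the r=4.5 sphere at (3, 1) partially overlaps it — only the 32.38 mm² overlap (of its 55.29 mm²) is removed, clipping the outline — area = 39.87 mm². So its area = 39.87 mm². Layer 26 is larger (63.86 vs 39.87 mm²).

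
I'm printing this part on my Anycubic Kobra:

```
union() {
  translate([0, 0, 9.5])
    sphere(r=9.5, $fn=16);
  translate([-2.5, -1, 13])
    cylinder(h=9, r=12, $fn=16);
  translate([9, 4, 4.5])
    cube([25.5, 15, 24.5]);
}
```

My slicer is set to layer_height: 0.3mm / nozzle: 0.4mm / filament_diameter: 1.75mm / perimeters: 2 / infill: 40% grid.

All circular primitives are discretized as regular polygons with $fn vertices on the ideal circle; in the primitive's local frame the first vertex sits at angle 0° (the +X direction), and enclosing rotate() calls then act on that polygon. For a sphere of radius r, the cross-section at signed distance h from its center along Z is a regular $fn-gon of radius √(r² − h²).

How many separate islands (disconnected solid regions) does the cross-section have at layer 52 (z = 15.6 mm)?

2

At z = 15.6 mm: the r=9.5 sphere contributes a regular 16-gon of circumradius √(9.5²−6.1²) = 7.283; the r=12 cylinder at (-2.5, -1) gives a regular 16-gon of circumradius 12 (constant along its height); the cube at (9, 4) (footprint 25.5×15) is included at this height; Taking the union: the regions partially overlap (shared area 162.38 mm²), so overlapping operands fuse into one piece — 2 connected regions. Overall, the cross-section has 2 separate islands. Island count = 2.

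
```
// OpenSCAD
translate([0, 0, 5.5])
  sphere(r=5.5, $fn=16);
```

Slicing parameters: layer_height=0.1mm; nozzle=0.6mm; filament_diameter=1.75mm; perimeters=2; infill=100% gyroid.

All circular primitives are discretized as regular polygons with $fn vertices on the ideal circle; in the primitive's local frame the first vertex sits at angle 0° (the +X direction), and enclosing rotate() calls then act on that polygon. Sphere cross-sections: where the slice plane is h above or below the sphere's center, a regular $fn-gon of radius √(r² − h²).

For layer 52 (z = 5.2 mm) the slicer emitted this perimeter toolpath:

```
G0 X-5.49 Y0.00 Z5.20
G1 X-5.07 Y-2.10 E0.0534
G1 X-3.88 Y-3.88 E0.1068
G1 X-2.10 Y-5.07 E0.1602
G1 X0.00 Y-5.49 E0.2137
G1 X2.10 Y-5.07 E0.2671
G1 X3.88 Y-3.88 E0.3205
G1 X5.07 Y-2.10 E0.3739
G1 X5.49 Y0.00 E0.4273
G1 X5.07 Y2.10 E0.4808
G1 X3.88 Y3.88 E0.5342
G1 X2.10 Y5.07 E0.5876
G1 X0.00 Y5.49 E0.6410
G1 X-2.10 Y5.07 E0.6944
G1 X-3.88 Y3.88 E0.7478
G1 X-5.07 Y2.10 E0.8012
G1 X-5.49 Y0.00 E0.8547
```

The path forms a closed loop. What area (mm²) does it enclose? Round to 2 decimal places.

Apply the shoelace formula to the sequence of (X, Y) vertices; enclosed area = 92.21 mm².

92.21 mm²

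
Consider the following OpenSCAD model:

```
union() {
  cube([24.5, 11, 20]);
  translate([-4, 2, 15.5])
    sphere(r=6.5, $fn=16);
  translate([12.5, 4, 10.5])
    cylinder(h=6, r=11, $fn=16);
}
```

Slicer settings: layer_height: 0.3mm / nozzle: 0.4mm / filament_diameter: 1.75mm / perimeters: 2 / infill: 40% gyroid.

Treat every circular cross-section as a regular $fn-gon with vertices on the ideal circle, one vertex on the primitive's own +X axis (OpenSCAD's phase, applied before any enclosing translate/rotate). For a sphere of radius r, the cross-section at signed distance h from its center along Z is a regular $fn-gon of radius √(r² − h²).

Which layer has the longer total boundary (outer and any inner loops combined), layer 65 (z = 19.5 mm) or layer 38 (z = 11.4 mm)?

Layer 65 (z = 19.5): the cube (footprint 24.5×11) is included at this height (perimeter 71.00 mm); the r=6.5 sphere at (-4, 2) slices to a regular 16-gon of circumradius 5.123 (√(r²−h²) with h=4 from center) (perimeter = 2·16·5.123·sin(180°/16) = 31.99 mm); the cylinder at (12.5, 4) is not intersected at this z (z outside [10.5, 16.5]); Taking the union: the regions partially overlap (shared area 4.07 mm²), so the edge portions inside another operand are dropped and the merged outline is re-measured after clipping — boundary = 91.85 mm. So its perimeter = 91.85 mm. Layer 38 (z = 11.4): the 24.5×11 cube contributes its full rectangle (perimeter 71.00 mm); the r=6.5 sphere at (-4, 2) contributes a regular 16-gon of circumradius √(6.5²−4.1²) = 5.044 (perimeter = 2·16·5.044·sin(180°/16) = 31.49 mm); the r=11 cylinder at (12.5, 4) gives a regular 16-gon of circumradius 11 (constant along its height) (perimeter = 2·16·11.000·sin(180°/16) = 68.67 mm); Combining (union): the regions partially overlap (shared area 229.08 mm²), so the edge portions inside another operand are dropped and the merged outline is re-measured after clipping — boundary = 99.96 mm. So its perimeter = 99.96 mm. Layer 38 is larger (99.96 vs 91.85 mm).

layer 38 (z = 11.4 mm)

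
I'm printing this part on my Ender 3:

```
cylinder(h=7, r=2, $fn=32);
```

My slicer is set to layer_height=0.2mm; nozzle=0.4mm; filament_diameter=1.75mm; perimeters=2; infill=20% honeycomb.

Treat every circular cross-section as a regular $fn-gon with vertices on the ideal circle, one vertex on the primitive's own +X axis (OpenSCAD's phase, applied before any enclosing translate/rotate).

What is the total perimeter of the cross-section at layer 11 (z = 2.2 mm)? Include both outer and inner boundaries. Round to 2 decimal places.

At z = 2.2 mm: the r=2 cylinder contributes a regular 32-gon of circumradius 2 (perimeter = 2·32·2.000·sin(180°/32) = 12.55 mm). Overall, the cross-section is a single solid region. Total boundary length (outer) = 12.55 mm.

12.55 mm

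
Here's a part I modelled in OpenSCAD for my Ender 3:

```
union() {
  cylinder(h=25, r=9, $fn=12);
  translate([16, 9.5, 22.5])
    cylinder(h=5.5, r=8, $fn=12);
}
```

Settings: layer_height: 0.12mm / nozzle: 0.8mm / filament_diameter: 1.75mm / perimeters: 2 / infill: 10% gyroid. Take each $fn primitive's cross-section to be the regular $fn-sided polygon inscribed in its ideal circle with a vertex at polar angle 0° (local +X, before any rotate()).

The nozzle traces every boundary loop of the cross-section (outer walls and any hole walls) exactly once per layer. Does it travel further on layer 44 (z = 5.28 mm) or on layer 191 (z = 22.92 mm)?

layer 191 (z = 22.92 mm)

Layer 44 (z = 5.28): the r=9 cylinder contributes a regular 12-gon of circumradius 9 (perimeter = 2·12·9.000·sin(180°/12) = 55.90 mm); the cylinder at (16, 9.5) is absent (z outside [22.5, 28]); Merging all regions: only the r=9 cylinder is present, so the union is just that shape — boundary = 55.90 mm. So its perimeter = 55.90 mm. Layer 191 (z = 22.92): the r=9 cylinder gives a regular 12-gon of circumradius 9 (constant along its height) (perimeter = 2·12·9.000·sin(180°/12) = 55.90 mm); the r=8 cylinder at (16, 9.5) gives a regular 12-gon of circumradius 8 (constant along its height) (perimeter = 2·12·8.000·sin(180°/12) = 49.69 mm); Combining (union): the 2 present regions are separate (no shared area or edge), so areas and boundary lengths simply add and each stays a separate island — boundary = 105.60 mm. So its perimeter = 105.60 mm. Layer 191 is larger (105.60 vs 55.90 mm).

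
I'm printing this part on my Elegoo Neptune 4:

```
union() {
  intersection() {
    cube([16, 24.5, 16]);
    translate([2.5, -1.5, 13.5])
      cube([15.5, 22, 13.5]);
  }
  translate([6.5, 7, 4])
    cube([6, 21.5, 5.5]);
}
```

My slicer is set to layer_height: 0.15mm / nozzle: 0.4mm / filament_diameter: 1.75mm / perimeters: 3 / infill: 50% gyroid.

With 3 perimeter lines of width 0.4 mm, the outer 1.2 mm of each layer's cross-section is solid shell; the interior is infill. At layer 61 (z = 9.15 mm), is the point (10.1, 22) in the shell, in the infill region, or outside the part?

At z = 9.15 mm: the cube is present — its section is the full 16×24.5 rectangle; the cube at (2.5, -1.5) is absent (z outside [13.5, 27]); Keeping only the common overlap: at least one operand is absent at this height, so nothing remains; the cube at (6.5, 7) is present — its section is the full 6×21.5 rectangle; Merging all regions: only the 6×21.5 cube at (6.5, 7) is present, so the union is just that shape — 1 connected region. Overall, the cross-section is a single solid region. The nearest boundary edge runs (12.50, 7.00)→(12.50, 28.50); distance from the point to it = 2.40 mm. The point is inside the cross-section and 2.40 mm from the nearest boundary — more than the 1.2 mm shell width (3 × 0.4), so it's in the infill interior.

infill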